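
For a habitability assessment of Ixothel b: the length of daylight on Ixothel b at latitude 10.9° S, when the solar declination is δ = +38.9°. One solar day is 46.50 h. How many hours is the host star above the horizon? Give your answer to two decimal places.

20.94 h

cos H₀ = −tan φ · tan δ = −tan(-10.9°) × tan(+38.900°) = 0.1554, so H₀ = 1.4148 rad = 81.06°.
Daylight = 2H₀/(2π) × 46.50 h = (1.4148/π) × 46.50 = 20.94 h.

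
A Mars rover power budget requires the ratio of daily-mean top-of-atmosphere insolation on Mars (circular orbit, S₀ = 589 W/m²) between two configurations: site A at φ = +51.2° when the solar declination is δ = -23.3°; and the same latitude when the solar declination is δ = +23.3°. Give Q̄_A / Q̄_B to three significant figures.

— Configuration A (φ=+51.2°):
cos H₀ = −tan(+51.2°) tan(-23.300°) = 0.5356, H₀ = 1.0055 rad.
Bracket: H₀ sin φ sin δ + cos φ cos δ sin H₀ = 1.0055×0.77934×-0.39555 + 0.62660×0.91845×0.84444 = -0.309963 + 0.485976 = 0.176013.
Q̄ = (S₀/π) × [bracket] = (589/π) × 0.176013 = 33.000 W/m².
— Configuration B (φ=+51.2°):
cos H₀ = −tan(+51.2°) tan(+23.300°) = -0.5356, H₀ = 2.1361 rad.
Bracket: H₀ sin φ sin δ + cos φ cos δ sin H₀ = 2.1361×0.77934×0.39555 + 0.62660×0.91845×0.84444 = 0.658491 + 0.485976 = 1.144467.
Q̄ = (S₀/π) × [bracket] = (589/π) × 1.144467 = 214.57 W/m².
Ratio Q̄_A / Q̄_B = 33.000 / 214.57 = 0.1538.

Q̄_A / Q̄_B ≈ 0.154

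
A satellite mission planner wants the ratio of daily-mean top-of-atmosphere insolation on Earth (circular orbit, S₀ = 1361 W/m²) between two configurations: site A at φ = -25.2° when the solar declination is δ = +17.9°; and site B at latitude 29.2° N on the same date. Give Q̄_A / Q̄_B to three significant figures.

— Configuration A (φ=-25.2°):
cos H₀ = −tan(-25.2°) tan(+17.900°) = 0.1520, H₀ = 1.4182 rad.
Bracket: H₀ sin φ sin δ + cos φ cos δ sin H₀ = 1.4182×-0.42578×0.30736 + 0.90483×0.95159×0.98838 = -0.185597 + 0.851022 = 0.665425.
Q̄ = (S₀/π) × [bracket] = (1361/π) × 0.665425 = 288.28 W/m².
— Configuration B (φ=+29.2°):
cos H₀ = −tan(+29.2°) tan(+17.900°) = -0.1805, H₀ = 1.7523 rad.
Bracket: H₀ sin φ sin δ + cos φ cos δ sin H₀ = 1.7523×0.48786×0.30736 + 0.87292×0.95159×0.98357 = 0.262755 + 0.817014 = 1.079769.
Q̄ = (S₀/π) × [bracket] = (1361/π) × 1.079769 = 467.78 W/m².
Ratio Q̄_A / Q̄_B = 288.28 / 467.78 = 0.6163.

Q̄_A / Q̄_B ≈ 0.616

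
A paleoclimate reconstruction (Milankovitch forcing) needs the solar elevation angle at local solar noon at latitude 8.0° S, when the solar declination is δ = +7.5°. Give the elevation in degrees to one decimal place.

74.5°

At local noon the hour angle is zero, so the zenith angle equals |ϕ − δ| = |-8.0° − (+7.500°)| = 15.500°.
Elevation = 90° − 15.500° = 74.5°.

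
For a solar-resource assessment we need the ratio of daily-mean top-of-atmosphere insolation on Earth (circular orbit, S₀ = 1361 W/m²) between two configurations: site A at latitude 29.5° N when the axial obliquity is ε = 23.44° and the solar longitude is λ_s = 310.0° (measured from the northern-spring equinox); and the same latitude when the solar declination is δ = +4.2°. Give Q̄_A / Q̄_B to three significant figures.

— Configuration A (φ=+29.5°):
Solar declination: sin δ = sin ε · sin λ_s = sin 23.44° × sin 310.0° = -0.30472, so δ = -17.742°.
cos H₀ = −tan(+29.5°) tan(-17.742°) = 0.1810, H₀ = 1.3888 rad.
Bracket: H₀ sin φ sin δ + cos φ cos δ sin H₀ = 1.3888×0.49242×-0.30472 + 0.87036×0.95244×0.98348 = -0.208390 + 0.815271 = 0.606881.
Q̄ = (S₀/π) × [bracket] = (1361/π) × 0.606881 = 262.91 W/m².
— Configuration B (φ=+29.5°):
cos H₀ = −tan(+29.5°) tan(+4.200°) = -0.0415, H₀ = 1.6124 rad.
Bracket: H₀ sin φ sin δ + cos φ cos δ sin H₀ = 1.6124×0.49242×0.07324 + 0.87036×0.99731×0.99914 = 0.058151 + 0.867272 = 0.925423.
Q̄ = (S₀/π) × [bracket] = (1361/π) × 0.925423 = 400.91 W/m².
Ratio Q̄_A / Q̄_B = 262.91 / 400.91 = 0.6558.

Q̄_A / Q̄_B ≈ 0.656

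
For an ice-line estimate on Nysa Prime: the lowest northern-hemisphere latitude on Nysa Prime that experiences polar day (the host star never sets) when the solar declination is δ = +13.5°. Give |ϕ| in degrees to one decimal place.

Polar day requires cos h₀ = −tan ϕ tan δ ≤ −1, i.e. tan ϕ tan δ ≥ 1.
The boundary is |tan ϕ| · |tan δ| = 1, so |ϕ| = 90° − |δ| = 90° − 13.5° = 76.5° in the northern hemisphere.

|ϕ| = 76.5°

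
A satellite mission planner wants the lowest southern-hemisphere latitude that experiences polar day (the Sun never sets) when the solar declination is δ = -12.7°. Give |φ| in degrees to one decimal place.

Polar day requires cos H₀ = −tan φ tan δ ≤ −1, i.e. tan φ tan δ ≥ 1.
The boundary is |tan φ| · |tan δ| = 1, so |φ| = 90° − |δ| = 90° − 12.7° = 77.3° in the southern hemisphere.

|φ| = 77.3°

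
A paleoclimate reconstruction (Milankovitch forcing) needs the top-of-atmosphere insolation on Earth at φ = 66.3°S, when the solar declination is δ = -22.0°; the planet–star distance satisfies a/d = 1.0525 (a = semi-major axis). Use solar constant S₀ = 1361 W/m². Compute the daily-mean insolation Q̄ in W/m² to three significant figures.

cos H₀ = −tan(-66.3°) tan(-22.000°) = -0.9204, H₀ = 2.7399 rad.
Bracket: H₀ sin φ sin δ + cos φ cos δ sin H₀ = 2.7399×-0.91566×-0.37461 + 0.40195×0.92718×0.39098 = 0.939828 + 0.145710 = 1.085538.
Inverse-square distance factor (a/d)² = 1.0525² = 1.107756.
Q̄ = (S₀/π) × 1.107756 × [bracket] = (1361/π) × 1.107756 × 1.085538 = 521.0 W/m².

Q̄ ≈ 521 W/m²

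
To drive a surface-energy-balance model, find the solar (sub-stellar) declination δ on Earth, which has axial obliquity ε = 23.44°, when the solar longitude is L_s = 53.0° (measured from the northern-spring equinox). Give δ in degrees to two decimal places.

δ = +18.52°

sin δ = sin ε · sin L_s = sin 23.44° × sin 53.0° = 0.317688.
δ = arcsin(0.317688) = +18.52°.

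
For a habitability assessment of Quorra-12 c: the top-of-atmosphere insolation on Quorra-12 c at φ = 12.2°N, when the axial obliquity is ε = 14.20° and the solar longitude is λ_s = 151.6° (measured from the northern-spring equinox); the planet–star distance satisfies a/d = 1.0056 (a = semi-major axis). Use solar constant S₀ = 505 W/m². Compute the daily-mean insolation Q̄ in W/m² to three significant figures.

Solar declination: sin δ = sin ε · sin λ_s = sin 14.20° × sin 151.6° = 0.11667, so δ = +6.700°.
cos H₀ = −tan(+12.2°) tan(+6.700°) = -0.0254, H₀ = 1.5962 rad.
Bracket: H₀ sin φ sin δ + cos φ cos δ sin H₀ = 1.5962×0.21132×0.11667 + 0.97742×0.99317×0.99968 = 0.039354 + 0.970434 = 1.009788.
Inverse-square distance factor (a/d)² = 1.0056² = 1.011231.
Q̄ = (S₀/π) × 1.011231 × [bracket] = (505/π) × 1.011231 × 1.009788 = 164.1 W/m².

Q̄ ≈ 164 W/m²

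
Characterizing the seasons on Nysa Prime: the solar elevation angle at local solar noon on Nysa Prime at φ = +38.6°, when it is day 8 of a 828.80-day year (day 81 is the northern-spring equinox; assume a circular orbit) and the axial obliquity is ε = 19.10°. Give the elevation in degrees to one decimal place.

41.5°

Solar longitude: λ_s = 360° × (8 − 81)/828.80 = -31.708°, i.e. -31.708° + 360° = 328.292°.
sin δ = sin 19.10° × sin 328.292° = -0.17199, so δ = -9.903°.
At local noon the hour angle is zero, so the zenith angle equals |φ − δ| = |+38.6° − (-9.903°)| = 48.503°.
Elevation = 90° − 48.503° = 41.5°.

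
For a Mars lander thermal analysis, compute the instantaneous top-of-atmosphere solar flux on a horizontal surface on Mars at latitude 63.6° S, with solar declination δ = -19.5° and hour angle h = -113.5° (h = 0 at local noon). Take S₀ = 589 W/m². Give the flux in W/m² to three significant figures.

cos θ_z = sin φ sin δ + cos φ cos δ cos h = 0.298995 + -0.167128 = 0.131867.
Flux = S₀ · cos θ_z = 589 × 0.131867 = 77.67 W/m².

77.7 W/m²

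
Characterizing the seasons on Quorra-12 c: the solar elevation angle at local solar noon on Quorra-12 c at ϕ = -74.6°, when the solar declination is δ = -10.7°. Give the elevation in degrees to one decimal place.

At local noon the hour angle is zero, so the zenith angle equals |ϕ − δ| = |-74.6° − (-10.700°)| = 63.900°.
Elevation = 90° − 63.900° = 26.1°.

26.1°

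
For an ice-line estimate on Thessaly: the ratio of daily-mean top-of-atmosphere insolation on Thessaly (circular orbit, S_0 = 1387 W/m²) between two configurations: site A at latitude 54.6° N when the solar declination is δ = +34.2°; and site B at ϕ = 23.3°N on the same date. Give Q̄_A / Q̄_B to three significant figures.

— Configuration A (ϕ=+54.6°):
cos h₀ = −tan(+54.6°) tan(+34.200°) = -0.9563, h₀ = 2.8448 rad.
Bracket: h₀ sin ϕ sin δ + cos ϕ cos δ sin h₀ = 2.8448×0.81513×0.56208 + 0.57928×0.82708×0.29242 = 1.303397 + 0.140102 = 1.443499.
Q̄ = (S_0/π) × [bracket] = (1387/π) × 1.443499 = 637.30 W/m².
— Configuration B (ϕ=+23.3°):
cos h₀ = −tan(+23.3°) tan(+34.200°) = -0.2927, h₀ = 1.8678 rad.
Bracket: h₀ sin ϕ sin δ + cos ϕ cos δ sin h₀ = 1.8678×0.39555×0.56208 + 0.91845×0.82708×0.95621 = 0.415269 + 0.726367 = 1.141636.
Q̄ = (S_0/π) × [bracket] = (1387/π) × 1.141636 = 504.03 W/m².
Ratio Q̄_A / Q̄_B = 637.30 / 504.03 = 1.264.

Q̄_A / Q̄_B ≈ 1.26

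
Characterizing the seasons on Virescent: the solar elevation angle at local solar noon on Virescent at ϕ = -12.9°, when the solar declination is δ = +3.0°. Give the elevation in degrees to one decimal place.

74.1°

At local noon the hour angle is zero, so the zenith angle equals |ϕ − δ| = |-12.9° − (+3.000°)| = 15.900°.
Elevation = 90° − 15.900° = 74.1°.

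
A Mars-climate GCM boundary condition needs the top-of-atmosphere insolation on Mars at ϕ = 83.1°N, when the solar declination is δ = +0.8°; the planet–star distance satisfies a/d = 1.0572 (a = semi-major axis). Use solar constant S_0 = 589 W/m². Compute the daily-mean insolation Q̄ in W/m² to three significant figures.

Q̄ ≈ 29.9 W/m²

cos h₀ = −tan(+83.1°) tan(+0.800°) = -0.1154, h₀ = 1.6864 rad.
Bracket: h₀ sin ϕ sin δ + cos ϕ cos δ sin h₀ = 1.6864×0.99276×0.01396 + 0.12014×0.99990×0.99332 = 0.023372 + 0.119326 = 0.142698.
Inverse-square distance factor (a/d)² = 1.0572² = 1.117672.
Q̄ = (S_0/π) × 1.117672 × [bracket] = (589/π) × 1.117672 × 0.142698 = 29.90 W/m².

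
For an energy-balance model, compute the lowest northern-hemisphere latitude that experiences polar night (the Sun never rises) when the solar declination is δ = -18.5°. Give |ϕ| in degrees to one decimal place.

Polar night requires cos h₀ = −tan ϕ tan δ ≥ 1, i.e. tan ϕ tan δ ≤ −1.
The boundary is |tan ϕ| · |tan δ| = 1, so |ϕ| = 90° − |δ| = 90° − 18.5° = 71.5° in the northern hemisphere.

|ϕ| = 71.5°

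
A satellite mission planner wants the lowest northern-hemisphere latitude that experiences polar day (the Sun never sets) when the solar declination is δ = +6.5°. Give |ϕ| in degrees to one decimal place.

Polar day requires cos h₀ = −tan ϕ tan δ ≤ −1, i.e. tan ϕ tan δ ≥ 1.
The boundary is |tan ϕ| · |tan δ| = 1, so |ϕ| = 90° − |δ| = 90° − 6.5° = 83.5° in the northern hemisphere.

|ϕ| = 83.5°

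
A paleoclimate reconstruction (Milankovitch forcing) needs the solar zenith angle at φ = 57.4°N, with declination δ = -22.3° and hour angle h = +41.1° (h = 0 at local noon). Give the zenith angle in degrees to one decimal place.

cos θ_z = sin φ sin δ + cos φ cos δ cos h = -0.319674 + 0.375633 = 0.055959.
θ_z = arccos(0.055959) = 86.8°.

θ_z = 86.8°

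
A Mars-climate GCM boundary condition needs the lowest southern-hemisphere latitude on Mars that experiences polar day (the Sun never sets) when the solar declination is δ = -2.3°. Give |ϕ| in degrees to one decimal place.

Polar day requires cos h₀ = −tan ϕ tan δ ≤ −1, i.e. tan ϕ tan δ ≥ 1.
The boundary is |tan ϕ| · |tan δ| = 1, so |ϕ| = 90° − |δ| = 90° − 2.3° = 87.7° in the southern hemisphere.

|ϕ| = 87.7°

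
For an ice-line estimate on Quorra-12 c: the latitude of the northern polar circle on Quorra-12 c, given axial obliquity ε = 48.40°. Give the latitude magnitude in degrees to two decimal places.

The polar circle is the lowest latitude that experiences at least one full rotation of continuous daylight at the northern-summer solstice; it lies at |ϕ| = 90° − ε = 90° − 48.40° = 41.60°.

41.60°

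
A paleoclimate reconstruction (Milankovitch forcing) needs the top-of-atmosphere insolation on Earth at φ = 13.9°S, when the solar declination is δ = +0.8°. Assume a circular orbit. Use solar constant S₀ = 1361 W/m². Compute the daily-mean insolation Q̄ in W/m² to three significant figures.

cos H₀ = −tan(-13.9°) tan(+0.800°) = 0.0035, H₀ = 1.5673 rad.
Bracket: H₀ sin φ sin δ + cos φ cos δ sin H₀ = 1.5673×-0.24023×0.01396 + 0.97072×0.99990×0.99999 = -0.005256 + 0.970613 = 0.965357.
Q̄ = (S₀/π) × [bracket] = (1361/π) × 0.965357 = 418.2 W/m².

Q̄ ≈ 418 W/m²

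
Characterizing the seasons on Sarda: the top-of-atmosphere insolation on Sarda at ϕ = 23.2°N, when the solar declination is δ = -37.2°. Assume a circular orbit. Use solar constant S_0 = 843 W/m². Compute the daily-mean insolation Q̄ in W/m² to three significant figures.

Q̄ ≈ 107 W/m²

cos h₀ = −tan(+23.2°) tan(-37.200°) = 0.3253, h₀ = 1.2394 rad.
Bracket: h₀ sin ϕ sin δ + cos ϕ cos δ sin h₀ = 1.2394×0.39394×-0.60460 + 0.91914×0.79653×0.94560 = -0.295195 + 0.692295 = 0.397100.
Q̄ = (S_0/π) × [bracket] = (843/π) × 0.397100 = 106.6 W/m².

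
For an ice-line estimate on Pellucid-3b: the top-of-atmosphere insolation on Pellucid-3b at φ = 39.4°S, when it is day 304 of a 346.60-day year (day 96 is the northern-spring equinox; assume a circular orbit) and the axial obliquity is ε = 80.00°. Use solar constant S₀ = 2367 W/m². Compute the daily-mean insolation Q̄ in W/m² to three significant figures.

Solar longitude: λ_s = 360° × (304 − 96)/346.60 = 216.042°.
sin δ = sin 80.00° × sin 216.042° = -0.57943, so δ = -35.411°.
cos H₀ = −tan(-39.4°) tan(-35.411°) = -0.5840, H₀ = 2.1944 rad.
Bracket: H₀ sin φ sin δ + cos φ cos δ sin H₀ = 2.1944×-0.63473×-0.57943 + 0.77273×0.81502×0.81177 = 0.807060 + 0.511245 = 1.318305.
Q̄ = (S₀/π) × [bracket] = (2367/π) × 1.318305 = 993.3 W/m².

Q̄ ≈ 993 W/m²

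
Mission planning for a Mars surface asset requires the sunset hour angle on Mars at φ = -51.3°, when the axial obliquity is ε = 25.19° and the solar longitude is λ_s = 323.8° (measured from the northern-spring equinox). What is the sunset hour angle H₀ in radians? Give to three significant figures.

H₀ = 1.90 rad

Solar declination: sin δ = sin ε · sin λ_s = sin 25.19° × sin 323.8° = -0.25137, so δ = -14.559°.
cos H₀ = −tan φ · tan δ = −tan(-51.3°) × tan(-14.559°) = -0.3242, so H₀ = 1.9009 rad = 108.92°.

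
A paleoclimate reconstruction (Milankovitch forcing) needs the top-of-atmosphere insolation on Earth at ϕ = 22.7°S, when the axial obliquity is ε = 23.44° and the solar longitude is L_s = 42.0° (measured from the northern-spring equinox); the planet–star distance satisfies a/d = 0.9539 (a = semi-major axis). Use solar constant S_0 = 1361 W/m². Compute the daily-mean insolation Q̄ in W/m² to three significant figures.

Solar declination: sin δ = sin ε · sin L_s = sin 23.44° × sin 42.0° = 0.26617, so δ = +15.437°.
cos h₀ = −tan(-22.7°) tan(+15.437°) = 0.1155, h₀ = 1.4550 rad.
Bracket: h₀ sin ϕ sin δ + cos ϕ cos δ sin h₀ = 1.4550×-0.38591×0.26617 + 0.92254×0.96393×0.99331 = -0.149454 + 0.883315 = 0.733861.
Inverse-square distance factor (a/d)² = 0.9539² = 0.909925.
Q̄ = (S_0/π) × 0.909925 × [bracket] = (1361/π) × 0.909925 × 0.733861 = 289.3 W/m².

Q̄ ≈ 289 W/m²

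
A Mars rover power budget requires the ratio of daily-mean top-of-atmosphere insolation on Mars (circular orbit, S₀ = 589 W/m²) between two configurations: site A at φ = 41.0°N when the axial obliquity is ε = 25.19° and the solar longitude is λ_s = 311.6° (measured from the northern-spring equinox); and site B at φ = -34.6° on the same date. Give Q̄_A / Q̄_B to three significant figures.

Q̄_A / Q̄_B ≈ 0.385

— Configuration A (φ=+41.0°):
Solar declination: sin δ = sin ε · sin λ_s = sin 25.19° × sin 311.6° = -0.31828, so δ = -18.559°.
cos H₀ = −tan(+41.0°) tan(-18.559°) = 0.2919, H₀ = 1.2746 rad.
Bracket: H₀ sin φ sin δ + cos φ cos δ sin H₀ = 1.2746×0.65606×-0.31828 + 0.75471×0.94800×0.95646 = -0.266150 + 0.684314 = 0.418164.
Q̄ = (S₀/π) × [bracket] = (589/π) × 0.418164 = 78.399 W/m².
— Configuration B (φ=-34.6°):
cos H₀ = −tan(-34.6°) tan(-18.559°) = -0.2316, H₀ = 1.8045 rad.
Bracket: H₀ sin φ sin δ + cos φ cos δ sin H₀ = 1.8045×-0.56784×-0.31828 + 0.82314×0.94800×0.97281 = 0.326131 + 0.759119 = 1.085250.
Q̄ = (S₀/π) × [bracket] = (589/π) × 1.085250 = 203.47 W/m².
Ratio Q̄_A / Q̄_B = 78.399 / 203.47 = 0.3853.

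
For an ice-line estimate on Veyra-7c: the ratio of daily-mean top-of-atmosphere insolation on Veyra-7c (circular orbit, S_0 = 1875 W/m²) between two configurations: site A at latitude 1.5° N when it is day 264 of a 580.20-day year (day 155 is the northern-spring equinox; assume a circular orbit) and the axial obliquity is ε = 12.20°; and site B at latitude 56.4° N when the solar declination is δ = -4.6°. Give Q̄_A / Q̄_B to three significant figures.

Q̄_A / Q̄_B ≈ 2.19

— Configuration A (ϕ=+1.5°):
Solar longitude: L_s = 360° × (264 − 155)/580.20 = 67.632°.
sin δ = sin 12.20° × sin 67.632° = 0.19542, so δ = +11.270°.
cos h₀ = −tan(+1.5°) tan(+11.270°) = -0.0052, h₀ = 1.5760 rad.
Bracket: h₀ sin ϕ sin δ + cos ϕ cos δ sin h₀ = 1.5760×0.02618×0.19542 + 0.99966×0.98072×0.99999 = 0.008063 + 0.980377 = 0.988440.
Q̄ = (S_0/π) × [bracket] = (1875/π) × 0.988440 = 589.93 W/m².
— Configuration B (ϕ=+56.4°):
cos h₀ = −tan(+56.4°) tan(-4.600°) = 0.1211, h₀ = 1.4494 rad.
Bracket: h₀ sin ϕ sin δ + cos ϕ cos δ sin h₀ = 1.4494×0.83292×-0.08020 + 0.55339×0.99678×0.99264 = -0.096820 + 0.547548 = 0.450728.
Q̄ = (S_0/π) × [bracket] = (1875/π) × 0.450728 = 269.01 W/m².
Ratio Q̄_A / Q̄_B = 589.93 / 269.01 = 2.193.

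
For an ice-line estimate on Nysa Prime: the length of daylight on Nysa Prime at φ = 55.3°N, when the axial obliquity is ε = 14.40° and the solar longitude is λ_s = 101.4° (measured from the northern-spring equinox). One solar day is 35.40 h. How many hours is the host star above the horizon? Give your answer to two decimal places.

21.89 h

Solar declination: sin δ = sin ε · sin λ_s = sin 14.40° × sin 101.4° = 0.24378, so δ = +14.110°.
cos H₀ = −tan φ · tan δ = −tan(+55.3°) × tan(+14.110°) = -0.3630, so H₀ = 1.9423 rad = 111.29°.
Daylight = 2H₀/(2π) × 35.40 h = (1.9423/π) × 35.40 = 21.89 h.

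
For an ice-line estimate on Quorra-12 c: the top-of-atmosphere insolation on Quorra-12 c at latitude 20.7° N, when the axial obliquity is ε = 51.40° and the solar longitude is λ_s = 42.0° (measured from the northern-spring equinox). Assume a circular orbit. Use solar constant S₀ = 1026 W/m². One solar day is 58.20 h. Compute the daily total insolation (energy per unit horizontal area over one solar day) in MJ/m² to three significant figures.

75.9 MJ/m²

Solar declination: sin δ = sin ε · sin λ_s = sin 51.40° × sin 42.0° = 0.52294, so δ = +31.530°.
cos H₀ = −tan(+20.7°) tan(+31.530°) = -0.2318, H₀ = 1.8048 rad.
Bracket: H₀ sin φ sin δ + cos φ cos δ sin H₀ = 1.8048×0.35347×0.52294 + 0.93544×0.85237×0.97276 = 0.333606 + 0.775621 = 1.109227.
Q̄ = (S₀/π) × [bracket] = (1026/π) × 1.109227 = 362.26 W/m².
Daily total = Q̄ × 58.20 h × 3600 s/h = 362.26 × 58.20 × 3600 / 10⁶ = 75.90 MJ/m².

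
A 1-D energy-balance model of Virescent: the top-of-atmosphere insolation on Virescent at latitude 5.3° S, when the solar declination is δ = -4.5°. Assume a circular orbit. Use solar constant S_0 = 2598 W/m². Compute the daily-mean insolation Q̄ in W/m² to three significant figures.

Q̄ ≈ 830 W/m²

cos h₀ = −tan(-5.3°) tan(-4.500°) = -0.0073, h₀ = 1.5781 rad.
Bracket: h₀ sin ϕ sin δ + cos ϕ cos δ sin h₀ = 1.5781×-0.09237×-0.07846 + 0.99572×0.99692×0.99997 = 0.011437 + 0.992623 = 1.004060.
Q̄ = (S_0/π) × [bracket] = (2598/π) × 1.004060 = 830.3 W/m².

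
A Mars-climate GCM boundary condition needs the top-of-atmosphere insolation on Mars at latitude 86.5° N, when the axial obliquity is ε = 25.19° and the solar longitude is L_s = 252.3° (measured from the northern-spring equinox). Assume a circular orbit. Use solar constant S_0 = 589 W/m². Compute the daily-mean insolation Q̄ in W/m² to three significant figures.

Solar declination: sin δ = sin ε · sin L_s = sin 25.19° × sin 252.3° = -0.40547, so δ = -23.921°.
cos h₀ = −tan(+86.5°) tan(-23.921°) = 7.2524 ≥ 1 ⇒ polar night, h₀ = 0 and Q̄ = 0.

Q̄ ≈ 0.00 W/m²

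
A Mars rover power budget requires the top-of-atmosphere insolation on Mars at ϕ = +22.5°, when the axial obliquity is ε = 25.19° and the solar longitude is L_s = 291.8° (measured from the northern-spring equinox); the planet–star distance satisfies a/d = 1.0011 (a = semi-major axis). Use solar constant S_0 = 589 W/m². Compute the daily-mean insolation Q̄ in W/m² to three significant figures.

Q̄ ≈ 117 W/m²

Solar declination: sin δ = sin ε · sin L_s = sin 25.19° × sin 291.8° = -0.39518, so δ = -23.277°.
cos h₀ = −tan(+22.5°) tan(-23.277°) = 0.1782, h₀ = 1.3916 rad.
Bracket: h₀ sin ϕ sin δ + cos ϕ cos δ sin h₀ = 1.3916×0.38268×-0.39518 + 0.92388×0.91860×0.98400 = -0.210448 + 0.835097 = 0.624649.
Inverse-square distance factor (a/d)² = 1.0011² = 1.002201.
Q̄ = (S_0/π) × 1.002201 × [bracket] = (589/π) × 1.002201 × 0.624649 = 117.4 W/m².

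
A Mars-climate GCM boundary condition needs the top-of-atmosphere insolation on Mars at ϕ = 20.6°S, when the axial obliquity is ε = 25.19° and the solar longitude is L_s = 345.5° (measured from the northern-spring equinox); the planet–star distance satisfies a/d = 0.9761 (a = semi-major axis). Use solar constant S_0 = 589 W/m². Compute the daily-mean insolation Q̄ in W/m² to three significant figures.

Solar declination: sin δ = sin ε · sin L_s = sin 25.19° × sin 345.5° = -0.10657, so δ = -6.117°.
cos h₀ = −tan(-20.6°) tan(-6.117°) = -0.0403, h₀ = 1.6111 rad.
Bracket: h₀ sin ϕ sin δ + cos ϕ cos δ sin h₀ = 1.6111×-0.35184×-0.10657 + 0.93606×0.99431×0.99919 = 0.060409 + 0.929980 = 0.990389.
Inverse-square distance factor (a/d)² = 0.9761² = 0.952771.
Q̄ = (S_0/π) × 0.952771 × [bracket] = (589/π) × 0.952771 × 0.990389 = 176.9 W/m².

Q̄ ≈ 177 W/m²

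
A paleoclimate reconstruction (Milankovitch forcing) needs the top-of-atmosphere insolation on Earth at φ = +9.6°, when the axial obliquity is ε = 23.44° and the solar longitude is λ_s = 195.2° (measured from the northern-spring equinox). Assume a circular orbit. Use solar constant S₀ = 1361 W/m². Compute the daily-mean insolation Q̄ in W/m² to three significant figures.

Solar declination: sin δ = sin ε · sin λ_s = sin 23.44° × sin 195.2° = -0.10430, so δ = -5.987°.
cos H₀ = −tan(+9.6°) tan(-5.987°) = 0.0177, H₀ = 1.5531 rad.
Bracket: H₀ sin φ sin δ + cos φ cos δ sin H₀ = 1.5531×0.16677×-0.10430 + 0.98600×0.99455×0.99984 = -0.027015 + 0.980469 = 0.953454.
Q̄ = (S₀/π) × [bracket] = (1361/π) × 0.953454 = 413.1 W/m².

Q̄ ≈ 413 W/m²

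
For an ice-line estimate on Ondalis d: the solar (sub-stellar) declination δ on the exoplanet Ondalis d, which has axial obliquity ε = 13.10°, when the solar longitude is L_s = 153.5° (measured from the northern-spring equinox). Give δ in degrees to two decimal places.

δ = +5.80°

sin δ = sin ε · sin L_s = sin 13.10° × sin 153.5° = 0.101131.
δ = arcsin(0.101131) = +5.80°.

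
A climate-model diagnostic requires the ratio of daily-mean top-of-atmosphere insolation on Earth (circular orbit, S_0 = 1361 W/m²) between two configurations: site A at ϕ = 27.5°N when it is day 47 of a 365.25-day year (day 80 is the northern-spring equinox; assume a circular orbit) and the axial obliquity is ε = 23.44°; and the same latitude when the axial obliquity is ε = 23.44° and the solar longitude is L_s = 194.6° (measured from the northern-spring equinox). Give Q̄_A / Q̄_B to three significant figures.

Q̄_A / Q̄_B ≈ 0.884

— Configuration A (ϕ=+27.5°):
Solar longitude: L_s = 360° × (47 − 80)/365.25 = -32.526°, i.e. -32.526° + 360° = 327.474°.
sin δ = sin 23.44° × sin 327.474° = -0.21388, so δ = -12.350°.
cos h₀ = −tan(+27.5°) tan(-12.350°) = 0.1140, h₀ = 1.4566 rad.
Bracket: h₀ sin ϕ sin δ + cos ϕ cos δ sin h₀ = 1.4566×0.46175×-0.21388 + 0.88701×0.97686×0.99348 = -0.143852 + 0.860835 = 0.716983.
Q̄ = (S_0/π) × [bracket] = (1361/π) × 0.716983 = 310.61 W/m².
— Configuration B (ϕ=+27.5°):
Solar declination: sin δ = sin ε · sin L_s = sin 23.44° × sin 194.6° = -0.10027, so δ = -5.755°.
cos h₀ = −tan(+27.5°) tan(-5.755°) = 0.0525, h₀ = 1.5183 rad.
Bracket: h₀ sin ϕ sin δ + cos ϕ cos δ sin h₀ = 1.5183×0.46175×-0.10027 + 0.88701×0.99496×0.99862 = -0.070297 + 0.881322 = 0.811025.
Q̄ = (S_0/π) × [bracket] = (1361/π) × 0.811025 = 351.35 W/m².
Ratio Q̄_A / Q̄_B = 310.61 / 351.35 = 0.8840.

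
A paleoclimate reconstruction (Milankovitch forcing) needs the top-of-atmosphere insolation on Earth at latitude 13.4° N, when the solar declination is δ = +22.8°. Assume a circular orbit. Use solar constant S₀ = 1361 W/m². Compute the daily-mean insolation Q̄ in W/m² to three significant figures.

Q̄ ≈ 452 W/m²

cos H₀ = −tan(+13.4°) tan(+22.800°) = -0.1001, H₀ = 1.6711 rad.
Bracket: H₀ sin φ sin δ + cos φ cos δ sin H₀ = 1.6711×0.23175×0.38752 + 0.97278×0.92186×0.99497 = 0.150078 + 0.892256 = 1.042334.
Q̄ = (S₀/π) × [bracket] = (1361/π) × 1.042334 = 451.6 W/m².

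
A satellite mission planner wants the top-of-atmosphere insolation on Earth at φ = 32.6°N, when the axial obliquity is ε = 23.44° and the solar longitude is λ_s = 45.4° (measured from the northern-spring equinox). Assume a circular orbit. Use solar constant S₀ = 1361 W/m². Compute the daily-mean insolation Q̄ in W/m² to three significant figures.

Solar declination: sin δ = sin ε · sin λ_s = sin 23.44° × sin 45.4° = 0.28324, so δ = +16.453°.
cos H₀ = −tan(+32.6°) tan(+16.453°) = -0.1889, H₀ = 1.7608 rad.
Bracket: H₀ sin φ sin δ + cos φ cos δ sin H₀ = 1.7608×0.53877×0.28324 + 0.84245×0.95905×0.98200 = 0.268700 + 0.793409 = 1.062109.
Q̄ = (S₀/π) × [bracket] = (1361/π) × 1.062109 = 460.1 W/m².

Q̄ ≈ 460 W/m²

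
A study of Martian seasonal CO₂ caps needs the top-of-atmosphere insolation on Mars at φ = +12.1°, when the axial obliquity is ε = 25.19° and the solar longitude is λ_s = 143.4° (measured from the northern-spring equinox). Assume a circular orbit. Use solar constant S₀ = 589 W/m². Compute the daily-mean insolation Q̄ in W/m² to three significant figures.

Q̄ ≈ 193 W/m²

Solar declination: sin δ = sin ε · sin λ_s = sin 25.19° × sin 143.4° = 0.25377, so δ = +14.700°.
cos H₀ = −tan(+12.1°) tan(+14.700°) = -0.0562, H₀ = 1.6271 rad.
Bracket: H₀ sin φ sin δ + cos φ cos δ sin H₀ = 1.6271×0.20962×0.25377 + 0.97778×0.96727×0.99842 = 0.086554 + 0.944283 = 1.030837.
Q̄ = (S₀/π) × [bracket] = (589/π) × 1.030837 = 193.3 W/m².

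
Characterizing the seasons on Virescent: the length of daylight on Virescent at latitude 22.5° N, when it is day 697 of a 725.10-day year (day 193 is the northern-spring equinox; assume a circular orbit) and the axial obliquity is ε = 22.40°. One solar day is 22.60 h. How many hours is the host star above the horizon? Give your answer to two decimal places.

Solar longitude: λ_s = 360° × (697 − 193)/725.10 = 250.228°.
sin δ = sin 22.40° × sin 250.228° = -0.35860, so δ = -21.014°.
cos H₀ = −tan φ · tan δ = −tan(+22.5°) × tan(-21.014°) = 0.1591, so H₀ = 1.4110 rad = 80.84°.
Daylight = 2H₀/(2π) × 22.60 h = (1.4110/π) × 22.60 = 10.15 h.

10.15 h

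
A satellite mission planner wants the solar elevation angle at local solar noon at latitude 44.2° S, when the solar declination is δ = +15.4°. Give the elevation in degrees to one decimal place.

At local noon the hour angle is zero, so the zenith angle equals |φ − δ| = |-44.2° − (+15.400°)| = 59.600°.
Elevation = 90° − 59.600° = 30.4°.

30.4°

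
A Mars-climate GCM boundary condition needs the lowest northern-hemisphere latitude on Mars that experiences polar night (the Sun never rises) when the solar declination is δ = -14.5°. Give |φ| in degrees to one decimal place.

Polar night requires cos H₀ = −tan φ tan δ ≥ 1, i.e. tan φ tan δ ≤ −1.
The boundary is |tan φ| · |tan δ| = 1, so |φ| = 90° − |δ| = 90° − 14.5° = 75.5° in the northern hemisphere.

|φ| = 75.5°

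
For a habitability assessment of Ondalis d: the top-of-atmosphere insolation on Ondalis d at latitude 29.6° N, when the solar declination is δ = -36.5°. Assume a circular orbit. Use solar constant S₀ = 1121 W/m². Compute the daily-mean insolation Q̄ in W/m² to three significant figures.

Q̄ ≈ 107 W/m²

cos H₀ = −tan(+29.6°) tan(-36.500°) = 0.4204, H₀ = 1.1370 rad.
Bracket: H₀ sin φ sin δ + cos φ cos δ sin H₀ = 1.1370×0.49394×-0.59482 + 0.86949×0.80386×0.90736 = -0.334057 + 0.634198 = 0.300141.
Q̄ = (S₀/π) × [bracket] = (1121/π) × 0.300141 = 107.1 W/m².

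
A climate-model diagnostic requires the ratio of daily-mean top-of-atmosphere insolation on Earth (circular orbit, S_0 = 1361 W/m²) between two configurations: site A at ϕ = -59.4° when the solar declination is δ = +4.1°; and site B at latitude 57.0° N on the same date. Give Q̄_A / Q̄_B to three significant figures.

— Configuration A (ϕ=-59.4°):
cos h₀ = −tan(-59.4°) tan(+4.100°) = 0.1212, h₀ = 1.4493 rad.
Bracket: h₀ sin ϕ sin δ + cos ϕ cos δ sin h₀ = 1.4493×-0.86074×0.07150 + 0.50904×0.99744×0.99263 = -0.089194 + 0.503995 = 0.414801.
Q̄ = (S_0/π) × [bracket] = (1361/π) × 0.414801 = 179.70 W/m².
— Configuration B (ϕ=+57.0°):
cos h₀ = −tan(+57.0°) tan(+4.100°) = -0.1104, h₀ = 1.6814 rad.
Bracket: h₀ sin ϕ sin δ + cos ϕ cos δ sin h₀ = 1.6814×0.83867×0.07150 + 0.54464×0.99744×0.99389 = 0.100825 + 0.539926 = 0.640751.
Q̄ = (S_0/π) × [bracket] = (1361/π) × 0.640751 = 277.59 W/m².
Ratio Q̄_A / Q̄_B = 179.70 / 277.59 = 0.6474.

Q̄_A / Q̄_B ≈ 0.647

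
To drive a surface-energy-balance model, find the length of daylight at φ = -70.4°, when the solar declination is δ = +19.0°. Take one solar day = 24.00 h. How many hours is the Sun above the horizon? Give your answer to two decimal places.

1.97 h

cos H₀ = −tan φ · tan δ = −tan(-70.4°) × tan(+19.000°) = 0.9670, so H₀ = 0.2577 rad = 14.76°.
Daylight = 2H₀/(2π) × 24.00 h = (0.2577/π) × 24.00 = 1.97 h.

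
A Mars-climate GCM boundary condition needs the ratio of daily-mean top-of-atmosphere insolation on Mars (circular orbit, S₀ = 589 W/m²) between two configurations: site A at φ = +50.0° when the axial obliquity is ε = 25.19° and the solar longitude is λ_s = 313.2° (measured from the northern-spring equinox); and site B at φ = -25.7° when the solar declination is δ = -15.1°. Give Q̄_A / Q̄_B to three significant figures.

— Configuration A (φ=+50.0°):
Solar declination: sin δ = sin ε · sin λ_s = sin 25.19° × sin 313.2° = -0.31026, so δ = -18.075°.
cos H₀ = −tan(+50.0°) tan(-18.075°) = 0.3890, H₀ = 1.1713 rad.
Bracket: H₀ sin φ sin δ + cos φ cos δ sin H₀ = 1.1713×0.76604×-0.31026 + 0.64279×0.95065×0.92126 = -0.278385 + 0.562953 = 0.284568.
Q̄ = (S₀/π) × [bracket] = (589/π) × 0.284568 = 53.352 W/m².
— Configuration B (φ=-25.7°):
cos H₀ = −tan(-25.7°) tan(-15.100°) = -0.1299, H₀ = 1.7010 rad.
Bracket: H₀ sin φ sin δ + cos φ cos δ sin H₀ = 1.7010×-0.43366×-0.26050 + 0.90108×0.96547×0.99153 = 0.192159 + 0.862597 = 1.054756.
Q̄ = (S₀/π) × [bracket] = (589/π) × 1.054756 = 197.75 W/m².
Ratio Q̄_A / Q̄_B = 53.352 / 197.75 = 0.2698.

Q̄_A / Q̄_B ≈ 0.270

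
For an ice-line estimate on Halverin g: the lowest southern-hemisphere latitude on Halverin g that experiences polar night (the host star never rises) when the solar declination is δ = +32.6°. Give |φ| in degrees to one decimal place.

|φ| = 57.4°

Polar night requires cos H₀ = −tan φ tan δ ≥ 1, i.e. tan φ tan δ ≤ −1.
The boundary is |tan φ| · |tan δ| = 1, so |φ| = 90° − |δ| = 90° − 32.6° = 57.4° in the southern hemisphere.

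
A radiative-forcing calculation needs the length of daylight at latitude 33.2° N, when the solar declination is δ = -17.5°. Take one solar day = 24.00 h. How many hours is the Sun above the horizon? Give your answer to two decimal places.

10.41 h

cos H₀ = −tan φ · tan δ = −tan(+33.2°) × tan(-17.500°) = 0.2063, so H₀ = 1.3630 rad = 78.09°.
Daylight = 2H₀/(2π) × 24.00 h = (1.3630/π) × 24.00 = 10.41 h.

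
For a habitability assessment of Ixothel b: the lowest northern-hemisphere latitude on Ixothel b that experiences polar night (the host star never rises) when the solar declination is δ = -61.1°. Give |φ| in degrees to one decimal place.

|φ| = 28.9°

Polar night requires cos H₀ = −tan φ tan δ ≥ 1, i.e. tan φ tan δ ≤ −1.
The boundary is |tan φ| · |tan δ| = 1, so |φ| = 90° − |δ| = 90° − 61.1° = 28.9° in the northern hemisphere.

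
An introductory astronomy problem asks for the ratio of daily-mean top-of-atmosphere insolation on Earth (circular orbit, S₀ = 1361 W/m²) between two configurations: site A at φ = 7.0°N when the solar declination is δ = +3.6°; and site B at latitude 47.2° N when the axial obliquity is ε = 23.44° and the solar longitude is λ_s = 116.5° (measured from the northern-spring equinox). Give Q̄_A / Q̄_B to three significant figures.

Q̄_A / Q̄_B ≈ 0.912

— Configuration A (φ=+7.0°):
cos H₀ = −tan(+7.0°) tan(+3.600°) = -0.0077, H₀ = 1.5785 rad.
Bracket: H₀ sin φ sin δ + cos φ cos δ sin H₀ = 1.5785×0.12187×0.06279 + 0.99255×0.99803×0.99997 = 0.012079 + 0.990565 = 1.002644.
Q̄ = (S₀/π) × [bracket] = (1361/π) × 1.002644 = 434.37 W/m².
— Configuration B (φ=+47.2°):
Solar declination: sin δ = sin ε · sin λ_s = sin 23.44° × sin 116.5° = 0.35599, so δ = +20.854°.
cos H₀ = −tan(+47.2°) tan(+20.854°) = -0.4114, H₀ = 1.9948 rad.
Bracket: H₀ sin φ sin δ + cos φ cos δ sin H₀ = 1.9948×0.73373×0.35599 + 0.67944×0.93449×0.91146 = 0.521043 + 0.578713 = 1.099756.
Q̄ = (S₀/π) × [bracket] = (1361/π) × 1.099756 = 476.44 W/m².
Ratio Q̄_A / Q̄_B = 434.37 / 476.44 = 0.9117.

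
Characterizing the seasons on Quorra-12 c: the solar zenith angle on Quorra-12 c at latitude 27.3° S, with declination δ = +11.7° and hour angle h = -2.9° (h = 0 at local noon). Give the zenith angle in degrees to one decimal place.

θ_z = 39.1°

cos θ_z = sin ϕ sin δ + cos ϕ cos δ cos h = -0.093008 + 0.869040 = 0.776032.
θ_z = arccos(0.776032) = 39.1°.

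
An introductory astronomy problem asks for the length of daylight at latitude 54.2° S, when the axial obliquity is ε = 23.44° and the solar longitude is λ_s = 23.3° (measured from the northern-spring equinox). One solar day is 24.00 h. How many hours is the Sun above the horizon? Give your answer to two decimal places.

10.30 h

Solar declination: sin δ = sin ε · sin λ_s = sin 23.44° × sin 23.3° = 0.15734, so δ = +9.053°.
cos H₀ = −tan φ · tan δ = −tan(-54.2°) × tan(+9.053°) = 0.2209, so H₀ = 1.3480 rad = 77.24°.
Daylight = 2H₀/(2π) × 24.00 h = (1.3480/π) × 24.00 = 10.30 h.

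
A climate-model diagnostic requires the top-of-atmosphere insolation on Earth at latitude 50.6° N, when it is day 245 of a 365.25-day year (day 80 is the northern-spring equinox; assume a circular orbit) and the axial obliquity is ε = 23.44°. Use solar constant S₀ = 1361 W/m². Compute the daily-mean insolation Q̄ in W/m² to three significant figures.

Q̄ ≈ 338 W/m²

Solar longitude: λ_s = 360° × (245 − 80)/365.25 = 162.628°.
sin δ = sin 23.44° × sin 162.628° = 0.11877, so δ = +6.821°.
cos H₀ = −tan(+50.6°) tan(+6.821°) = -0.1456, H₀ = 1.7169 rad.
Bracket: H₀ sin φ sin δ + cos φ cos δ sin H₀ = 1.7169×0.77273×0.11877 + 0.63473×0.99292×0.98934 = 0.157572 + 0.623518 = 0.781090.
Q̄ = (S₀/π) × [bracket] = (1361/π) × 0.781090 = 338.4 W/m².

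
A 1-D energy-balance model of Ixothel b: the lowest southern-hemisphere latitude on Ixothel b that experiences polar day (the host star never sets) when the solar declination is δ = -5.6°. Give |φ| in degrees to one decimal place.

Polar day requires cos H₀ = −tan φ tan δ ≤ −1, i.e. tan φ tan δ ≥ 1.
The boundary is |tan φ| · |tan δ| = 1, so |φ| = 90° − |δ| = 90° − 5.6° = 84.4° in the southern hemisphere.

|φ| = 84.4°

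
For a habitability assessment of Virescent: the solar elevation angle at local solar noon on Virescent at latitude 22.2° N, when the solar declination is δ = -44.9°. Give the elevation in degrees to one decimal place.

At local noon the hour angle is zero, so the zenith angle equals |φ − δ| = |+22.2° − (-44.900°)| = 67.100°.
Elevation = 90° − 67.100° = 22.9°.

22.9°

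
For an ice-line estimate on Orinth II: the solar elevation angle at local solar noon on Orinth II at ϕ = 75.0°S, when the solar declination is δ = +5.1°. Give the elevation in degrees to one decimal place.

9.9°

At local noon the hour angle is zero, so the zenith angle equals |ϕ − δ| = |-75.0° − (+5.100°)| = 80.100°.
Elevation = 90° − 80.100° = 9.9°.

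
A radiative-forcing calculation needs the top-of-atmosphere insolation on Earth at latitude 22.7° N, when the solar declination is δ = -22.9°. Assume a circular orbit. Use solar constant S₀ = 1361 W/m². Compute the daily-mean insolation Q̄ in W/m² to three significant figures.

cos H₀ = −tan(+22.7°) tan(-22.900°) = 0.1767, H₀ = 1.3932 rad.
Bracket: H₀ sin φ sin δ + cos φ cos δ sin H₀ = 1.3932×0.38591×-0.38912 + 0.92254×0.92119×0.98426 = -0.209210 + 0.836458 = 0.627248.
Q̄ = (S₀/π) × [bracket] = (1361/π) × 0.627248 = 271.7 W/m².

Q̄ ≈ 272 W/m²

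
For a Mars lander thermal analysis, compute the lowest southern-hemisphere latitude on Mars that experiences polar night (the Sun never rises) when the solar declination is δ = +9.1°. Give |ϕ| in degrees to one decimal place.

|ϕ| = 80.9°

Polar night requires cos h₀ = −tan ϕ tan δ ≥ 1, i.e. tan ϕ tan δ ≤ −1.
The boundary is |tan ϕ| · |tan δ| = 1, so |ϕ| = 90° − |δ| = 90° − 9.1° = 80.9° in the southern hemisphere.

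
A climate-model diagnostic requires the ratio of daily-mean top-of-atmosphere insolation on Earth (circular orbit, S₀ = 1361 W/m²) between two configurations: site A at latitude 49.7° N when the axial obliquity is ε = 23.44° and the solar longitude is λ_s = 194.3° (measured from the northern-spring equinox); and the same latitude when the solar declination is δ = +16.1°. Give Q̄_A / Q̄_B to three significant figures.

Q̄_A / Q̄_B ≈ 0.536

— Configuration A (φ=+49.7°):
Solar declination: sin δ = sin ε · sin λ_s = sin 23.44° × sin 194.3° = -0.09825, so δ = -5.639°.
cos H₀ = −tan(+49.7°) tan(-5.639°) = 0.1164, H₀ = 1.4541 rad.
Bracket: H₀ sin φ sin δ + cos φ cos δ sin H₀ = 1.4541×0.76267×-0.09825 + 0.64679×0.99516×0.99320 = -0.108959 + 0.639283 = 0.530324.
Q̄ = (S₀/π) × [bracket] = (1361/π) × 0.530324 = 229.75 W/m².
— Configuration B (φ=+49.7°):
cos H₀ = −tan(+49.7°) tan(+16.100°) = -0.3403, H₀ = 1.9181 rad.
Bracket: H₀ sin φ sin δ + cos φ cos δ sin H₀ = 1.9181×0.76267×0.27731 + 0.64679×0.96078×0.94030 = 0.405671 + 0.584324 = 0.989995.
Q̄ = (S₀/π) × [bracket] = (1361/π) × 0.989995 = 428.89 W/m².
Ratio Q̄_A / Q̄_B = 229.75 / 428.89 = 0.5357.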